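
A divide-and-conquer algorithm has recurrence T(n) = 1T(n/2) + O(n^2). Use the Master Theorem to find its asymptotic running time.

Master Theorem for T(n) = 1T(n/2) + O(n^2):

a = 1, b = 2, c = 2
log_b(a) = log_2(1) = 0.0000

Case 3: c = 2 > log_2(1) = 0.0000
T(n) = O(n^2) = O(n^2)

For T(n) = 1T(n/2) + O(n^2): log_2(1) = 0.0000. This is Case 3 of the Master Theorem (c > log_b(a), work dominated by root), giving O(n^2).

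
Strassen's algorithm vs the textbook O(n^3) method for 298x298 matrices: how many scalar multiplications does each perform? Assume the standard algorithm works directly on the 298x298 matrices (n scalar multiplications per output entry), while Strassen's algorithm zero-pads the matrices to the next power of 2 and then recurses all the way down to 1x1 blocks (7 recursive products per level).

Matrix multiplication for 298x298 matrices:

Strassen's algorithm requires power-of-2 dimensions. Pad 298x298 to 512x512 (next power of 2).

Standard algorithm: 298^3 = 26463592 multiplications
Strassen's algorithm: 7^(log2(512)) = 7^9 = 40353607 multiplications
Difference: 26463592 - 40353607 = -13890015 (Strassen uses MORE here due to padding overhead — for small or just-over-power-of-2 n, padding can outweigh the per-level savings)

Standard: 26463592 multiplications (298^3). Strassen: 40353607 multiplications (7^9, after padding to 512x512). Strassen reduces 8 recursive multiplications to 7 at each level.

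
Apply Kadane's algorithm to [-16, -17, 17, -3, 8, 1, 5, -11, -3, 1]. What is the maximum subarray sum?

Using Kadane's algorithm on [-16, -17, 17, -3, 8, 1, 5, -11, -3, 1]:

Scanning through the array:
Position 1 (value -17): max_ending_here = -17, max_so_far = -16
Position 2 (value 17): max_ending_here = 17, max_so_far = 17
Position 3 (value -3): max_ending_here = 14, max_so_far = 17
Position 4 (value 8): max_ending_here = 22, max_so_far = 22
Position 5 (value 1): max_ending_here = 23, max_so_far = 23
Position 6 (value 5): max_ending_here = 28, max_so_far = 28
Position 7 (value -11): max_ending_here = 17, max_so_far = 28
Position 8 (value -3): max_ending_here = 14, max_so_far = 28
Position 9 (value 1): max_ending_here = 15, max_so_far = 28

Maximum subarray: [17, -3, 8, 1, 5]
Maximum sum: 28

The maximum subarray is [17, -3, 8, 1, 5] with sum 28. This subarray runs from index 2 to index 6.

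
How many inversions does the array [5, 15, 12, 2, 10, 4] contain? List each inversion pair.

Finding inversions in [5, 15, 12, 2, 10, 4]:

(0, 3): arr[0]=5 > arr[3]=2
(0, 5): arr[0]=5 > arr[5]=4
(1, 2): arr[1]=15 > arr[2]=12
(1, 3): arr[1]=15 > arr[3]=2
(1, 4): arr[1]=15 > arr[4]=10
(1, 5): arr[1]=15 > arr[5]=4
(2, 3): arr[2]=12 > arr[3]=2
(2, 4): arr[2]=12 > arr[4]=10
(2, 5): arr[2]=12 > arr[5]=4
(4, 5): arr[4]=10 > arr[5]=4

Total inversions: 10

The array has 10 inversion(s): (0,3), (0,5), (1,2), (1,3), (1,4), (1,5), (2,3), (2,4), (2,5), (4,5). Each pair (i,j) satisfies i < j and arr[i] > arr[j].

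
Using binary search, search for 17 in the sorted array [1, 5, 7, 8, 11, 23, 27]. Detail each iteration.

Binary search for 17 in [1, 5, 7, 8, 11, 23, 27]:

lo=0, hi=6, mid=3, arr[mid]=8 -> 8 < 17, search right half
lo=4, hi=6, mid=5, arr[mid]=23 -> 23 > 17, search left half
lo=4, hi=4, mid=4, arr[mid]=11 -> 11 < 17, search right half
lo=5 > hi=4, target 17 not found

Binary search determines that 17 is not in the array after 3 comparisons. The search space was exhausted without finding the target.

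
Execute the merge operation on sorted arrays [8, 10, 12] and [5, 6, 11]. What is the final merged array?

Merging process:

Compare 8 vs 5: take 5 from right. Merged: [5]
Compare 8 vs 6: take 6 from right. Merged: [5, 6]
Compare 8 vs 11: take 8 from left. Merged: [5, 6, 8]
Compare 10 vs 11: take 10 from left. Merged: [5, 6, 8, 10]
Compare 12 vs 11: take 11 from right. Merged: [5, 6, 8, 10, 11]
Append remaining from left: [12]. Merged: [5, 6, 8, 10, 11, 12]

Final merged array: [5, 6, 8, 10, 11, 12]
Total comparisons: 5

The merged array is [5, 6, 8, 10, 11, 12], requiring 5 comparisons. The merge step runs in O(n) time where n is the total number of elements.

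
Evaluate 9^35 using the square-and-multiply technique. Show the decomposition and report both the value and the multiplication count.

Computing 9^35 by squaring (build up from 9^1; each line after the first costs one multiplication):

9^1 = 9
9^2 = (9^1)^2 = 9^2 = 81
9^4 = (9^2)^2 = 81^2 = 6561
9^8 = (9^4)^2 = 6561^2 = 43046721
9^16 = (9^8)^2 = 43046721^2 = 1853020188851841
9^17 = 9 * 9^16 = 9 * 1853020188851841 = 16677181699666569
9^34 = (9^17)^2 = 16677181699666569^2 = 278128389443693511257285776231761
9^35 = 9 * 9^34 = 9 * 278128389443693511257285776231761 = 2503155504993241601315571986085849

Result: 2503155504993241601315571986085849
Multiplications needed: 7 (7 lines after 9^1)

9^35 = 2503155504993241601315571986085849. Using exponentiation by squaring, this requires 7 multiplications. The key idea: if the exponent is even, square the half-power; if odd, multiply by the base once.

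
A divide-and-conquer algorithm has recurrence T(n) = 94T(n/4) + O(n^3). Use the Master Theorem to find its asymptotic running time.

Master Theorem for T(n) = 94T(n/4) + O(n^3):

a = 94, b = 4, c = 3
log_b(a) = log_4(94) = 3.2773

Case 1: c = 3 < log_4(94) = 3.2773
T(n) = O(n^(log_4 94))

For T(n) = 94T(n/4) + O(n^3): log_4(94) = 3.2773. This is Case 1 of the Master Theorem (c < log_b(a), work dominated by leaves), giving O(n^(log_4 94)).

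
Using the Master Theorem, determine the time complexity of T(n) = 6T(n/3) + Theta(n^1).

Master Theorem for T(n) = 6T(n/3) + O(n^1):

a = 6, b = 3, c = 1
log_b(a) = log_3(6) = 1.6309

Case 1: c = 1 < log_3(6) = 1.6309
T(n) = O(n^(log_3 6))

For T(n) = 6T(n/3) + O(n^1): log_3(6) = 1.6309. This is Case 1 of the Master Theorem (c < log_b(a), work dominated by leaves), giving O(n^(log_3 6)).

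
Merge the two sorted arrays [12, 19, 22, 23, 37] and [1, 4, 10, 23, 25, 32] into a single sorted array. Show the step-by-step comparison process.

Merging process:

Compare 12 vs 1: take 1 from right. Merged: [1]
Compare 12 vs 4: take 4 from right. Merged: [1, 4]
Compare 12 vs 10: take 10 from right. Merged: [1, 4, 10]
Compare 12 vs 23: take 12 from left. Merged: [1, 4, 10, 12]
Compare 19 vs 23: take 19 from left. Merged: [1, 4, 10, 12, 19]
Compare 22 vs 23: take 22 from left. Merged: [1, 4, 10, 12, 19, 22]
Compare 23 vs 23: take 23 from left. Merged: [1, 4, 10, 12, 19, 22, 23]
Compare 37 vs 23: take 23 from right. Merged: [1, 4, 10, 12, 19, 22, 23, 23]
Compare 37 vs 25: take 25 from right. Merged: [1, 4, 10, 12, 19, 22, 23, 23, 25]
Compare 37 vs 32: take 32 from right. Merged: [1, 4, 10, 12, 19, 22, 23, 23, 25, 32]
Append remaining from left: [37]. Merged: [1, 4, 10, 12, 19, 22, 23, 23, 25, 32, 37]

Final merged array: [1, 4, 10, 12, 19, 22, 23, 23, 25, 32, 37]
Total comparisons: 10

The merged array is [1, 4, 10, 12, 19, 22, 23, 23, 25, 32, 37], requiring 10 comparisons. The merge step runs in O(n) time where n is the total number of elements.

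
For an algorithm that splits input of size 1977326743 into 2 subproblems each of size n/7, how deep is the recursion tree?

For divide and conquer with division factor 7:

Problem sizes at each level:
Level 0: 1977326743
Level 1: 282475249
Level 2: 40353607
Level 3: 5764801
Level 4: 823543
Level 5: 117649
Level 6: 16807
Level 7: 2401
Level 8: 343
Level 9: 49
Level 10: 7
Level 11: 1

The root is level 0 and the size-1 base case is level 11 (the tree spans levels 0 through 11, i.e. 12 levels counting the root), so the depth is the number of divisions: log_7(1977326743) = 11

The recursion tree depth is log_7(1977326743) = 11. At each level, the problem size is divided by 7, so it takes 11 divisions to reduce to a base case of size 1. The algorithm makes 2 recursive calls at each level.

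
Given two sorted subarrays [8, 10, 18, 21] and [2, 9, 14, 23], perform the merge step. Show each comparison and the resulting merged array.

Merging process:

Compare 8 vs 2: take 2 from right. Merged: [2]
Compare 8 vs 9: take 8 from left. Merged: [2, 8]
Compare 10 vs 9: take 9 from right. Merged: [2, 8, 9]
Compare 10 vs 14: take 10 from left. Merged: [2, 8, 9, 10]
Compare 18 vs 14: take 14 from right. Merged: [2, 8, 9, 10, 14]
Compare 18 vs 23: take 18 from left. Merged: [2, 8, 9, 10, 14, 18]
Compare 21 vs 23: take 21 from left. Merged: [2, 8, 9, 10, 14, 18, 21]
Append remaining from right: [23]. Merged: [2, 8, 9, 10, 14, 18, 21, 23]

Final merged array: [2, 8, 9, 10, 14, 18, 21, 23]
Total comparisons: 7

The merged array is [2, 8, 9, 10, 14, 18, 21, 23], requiring 7 comparisons. The merge step runs in O(n) time where n is the total number of elements.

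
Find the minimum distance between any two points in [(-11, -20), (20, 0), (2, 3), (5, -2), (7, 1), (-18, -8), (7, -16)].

Computing all pairwise distances among 7 points:

d((-11, -20), (20, 0)) = 36.8917
d((-11, -20), (2, 3)) = 26.4197
d((-11, -20), (5, -2)) = 24.0832
d((-11, -20), (7, 1)) = 27.6586
d((-11, -20), (-18, -8)) = 13.8924
d((-11, -20), (7, -16)) = 18.4391
d((20, 0), (2, 3)) = 18.2483
d((20, 0), (5, -2)) = 15.1327
d((20, 0), (7, 1)) = 13.0384
d((20, 0), (-18, -8)) = 38.833
d((20, 0), (7, -16)) = 20.6155
d((2, 3), (5, -2)) = 5.831
d((2, 3), (7, 1)) = 5.3852
d((2, 3), (-18, -8)) = 22.8254
d((2, 3), (7, -16)) = 19.6469
d((5, -2), (7, 1)) = 3.6056 <-- minimum
d((5, -2), (-18, -8)) = 23.7697
d((5, -2), (7, -16)) = 14.1421
d((7, 1), (-18, -8)) = 26.5707
d((7, 1), (7, -16)) = 17.0
d((-18, -8), (7, -16)) = 26.2488

Closest pair: (5, -2) and (7, 1) with distance 3.6056

The closest pair is (5, -2) and (7, 1) with Euclidean distance 3.6056. For 7 points, brute-force pairwise comparison is shown above. For large n, the divide-and-conquer algorithm (sort by x, recurse on halves, check the dividing strip) achieves O(n log n).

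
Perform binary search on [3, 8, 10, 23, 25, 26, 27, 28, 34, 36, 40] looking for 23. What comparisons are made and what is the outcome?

Binary search for 23 in [3, 8, 10, 23, 25, 26, 27, 28, 34, 36, 40]:

lo=0, hi=10, mid=5, arr[mid]=26 -> 26 > 23, search left half
lo=0, hi=4, mid=2, arr[mid]=10 -> 10 < 23, search right half
lo=3, hi=4, mid=3, arr[mid]=23 -> Found target at index 3!

Binary search finds 23 at index 3 after 3 comparisons. The search repeatedly halves the search space by comparing with the middle element.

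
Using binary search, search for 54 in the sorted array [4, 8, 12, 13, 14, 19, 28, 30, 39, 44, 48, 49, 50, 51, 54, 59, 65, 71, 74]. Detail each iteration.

Binary search for 54 in [4, 8, 12, 13, 14, 19, 28, 30, 39, 44, 48, 49, 50, 51, 54, 59, 65, 71, 74]:

lo=0, hi=18, mid=9, arr[mid]=44 -> 44 < 54, search right half
lo=10, hi=18, mid=14, arr[mid]=54 -> Found target at index 14!

Binary search finds 54 at index 14 after 2 comparisons. The search repeatedly halves the search space by comparing with the middle element.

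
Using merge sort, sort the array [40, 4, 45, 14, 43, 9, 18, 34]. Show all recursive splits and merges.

Merge sort trace:

Split: [40, 4, 45, 14, 43, 9, 18, 34] -> [40, 4, 45, 14] and [43, 9, 18, 34]
  Split: [40, 4, 45, 14] -> [40, 4] and [45, 14]
    Split: [40, 4] -> [40] and [4]
    Merge: [40] + [4] -> [4, 40]
    Split: [45, 14] -> [45] and [14]
    Merge: [45] + [14] -> [14, 45]
  Merge: [4, 40] + [14, 45] -> [4, 14, 40, 45]
  Split: [43, 9, 18, 34] -> [43, 9] and [18, 34]
    Split: [43, 9] -> [43] and [9]
    Merge: [43] + [9] -> [9, 43]
    Split: [18, 34] -> [18] and [34]
    Merge: [18] + [34] -> [18, 34]
  Merge: [9, 43] + [18, 34] -> [9, 18, 34, 43]
Merge: [4, 14, 40, 45] + [9, 18, 34, 43] -> [4, 9, 14, 18, 34, 40, 43, 45]

Final sorted array: [4, 9, 14, 18, 34, 40, 43, 45]

The merge sort proceeds by recursively splitting the array and merging sorted halves.
After all merges, the sorted array is [4, 9, 14, 18, 34, 40, 43, 45].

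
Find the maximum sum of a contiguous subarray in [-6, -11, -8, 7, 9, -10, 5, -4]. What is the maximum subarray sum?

Using Kadane's algorithm on [-6, -11, -8, 7, 9, -10, 5, -4]:

Scanning through the array:
Position 1 (value -11): max_ending_here = -11, max_so_far = -6
Position 2 (value -8): max_ending_here = -8, max_so_far = -6
Position 3 (value 7): max_ending_here = 7, max_so_far = 7
Position 4 (value 9): max_ending_here = 16, max_so_far = 16
Position 5 (value -10): max_ending_here = 6, max_so_far = 16
Position 6 (value 5): max_ending_here = 11, max_so_far = 16
Position 7 (value -4): max_ending_here = 7, max_so_far = 16

Maximum subarray: [7, 9]
Maximum sum: 16

The maximum subarray is [7, 9] with sum 16. This subarray runs from index 3 to index 4.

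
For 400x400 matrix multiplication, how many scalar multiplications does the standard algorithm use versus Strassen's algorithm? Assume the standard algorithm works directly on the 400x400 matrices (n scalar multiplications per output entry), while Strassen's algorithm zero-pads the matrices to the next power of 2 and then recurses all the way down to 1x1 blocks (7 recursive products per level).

Matrix multiplication for 400x400 matrices:

Strassen's algorithm requires power-of-2 dimensions. Pad 400x400 to 512x512 (next power of 2).

Standard algorithm: 400^3 = 64000000 multiplications
Strassen's algorithm: 7^(log2(512)) = 7^9 = 40353607 multiplications
Savings: 64000000 - 40353607 = 23646393 multiplications

Standard: 64000000 multiplications (400^3). Strassen: 40353607 multiplications (7^9, after padding to 512x512). Strassen reduces 8 recursive multiplications to 7 at each level.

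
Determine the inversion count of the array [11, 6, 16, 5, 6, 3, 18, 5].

Finding inversions in [11, 6, 16, 5, 6, 3, 18, 5]:

(0, 1): arr[0]=11 > arr[1]=6
(0, 3): arr[0]=11 > arr[3]=5
(0, 4): arr[0]=11 > arr[4]=6
(0, 5): arr[0]=11 > arr[5]=3
(0, 7): arr[0]=11 > arr[7]=5
(1, 3): arr[1]=6 > arr[3]=5
(1, 5): arr[1]=6 > arr[5]=3
(1, 7): arr[1]=6 > arr[7]=5
(2, 3): arr[2]=16 > arr[3]=5
(2, 4): arr[2]=16 > arr[4]=6
(2, 5): arr[2]=16 > arr[5]=3
(2, 7): arr[2]=16 > arr[7]=5
(3, 5): arr[3]=5 > arr[5]=3
(4, 5): arr[4]=6 > arr[5]=3
(4, 7): arr[4]=6 > arr[7]=5
(6, 7): arr[6]=18 > arr[7]=5

Total inversions: 16

The array has 16 inversion(s): (0,1), (0,3), (0,4), (0,5), (0,7), (1,3), (1,5), (1,7), (2,3), (2,4), (2,5), (2,7), (3,5), (4,5), (4,7), (6,7). Each pair (i,j) satisfies i < j and arr[i] > arr[j].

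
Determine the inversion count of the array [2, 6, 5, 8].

Finding inversions in [2, 6, 5, 8]:

(1, 2): arr[1]=6 > arr[2]=5

Total inversions: 1

The array has 1 inversion(s): (1,2). Each pair (i,j) satisfies i < j and arr[i] > arr[j].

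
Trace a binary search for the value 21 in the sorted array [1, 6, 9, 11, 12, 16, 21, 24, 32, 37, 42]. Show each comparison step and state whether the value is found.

Binary search for 21 in [1, 6, 9, 11, 12, 16, 21, 24, 32, 37, 42]:

lo=0, hi=10, mid=5, arr[mid]=16 -> 16 < 21, search right half
lo=6, hi=10, mid=8, arr[mid]=32 -> 32 > 21, search left half
lo=6, hi=7, mid=6, arr[mid]=21 -> Found target at index 6!

Binary search finds 21 at index 6 after 3 comparisons. The search repeatedly halves the search space by comparing with the middle element.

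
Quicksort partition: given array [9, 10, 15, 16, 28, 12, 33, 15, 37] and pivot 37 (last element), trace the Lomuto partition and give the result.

Lomuto partition with pivot = 37:

Initial array: [9, 10, 15, 16, 28, 12, 33, 15, 37]

arr[0]=9 <= 37: swap with position 0, array becomes [9, 10, 15, 16, 28, 12, 33, 15, 37]
arr[1]=10 <= 37: swap with position 1, array becomes [9, 10, 15, 16, 28, 12, 33, 15, 37]
arr[2]=15 <= 37: swap with position 2, array becomes [9, 10, 15, 16, 28, 12, 33, 15, 37]
arr[3]=16 <= 37: swap with position 3, array becomes [9, 10, 15, 16, 28, 12, 33, 15, 37]
arr[4]=28 <= 37: swap with position 4, array becomes [9, 10, 15, 16, 28, 12, 33, 15, 37]
arr[5]=12 <= 37: swap with position 5, array becomes [9, 10, 15, 16, 28, 12, 33, 15, 37]
arr[6]=33 <= 37: swap with position 6, array becomes [9, 10, 15, 16, 28, 12, 33, 15, 37]
arr[7]=15 <= 37: swap with position 7, array becomes [9, 10, 15, 16, 28, 12, 33, 15, 37]

Place pivot at position 8: [9, 10, 15, 16, 28, 12, 33, 15, 37]
Pivot position: 8

After partitioning with pivot 37, the array becomes [9, 10, 15, 16, 28, 12, 33, 15, 37]. The pivot is placed at index 8. All elements to the left of the pivot are <= 37, and all elements to the right are > 37.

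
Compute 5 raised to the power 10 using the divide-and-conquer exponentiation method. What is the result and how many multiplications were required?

Computing 5^10 by squaring (build up from 5^1; each line after the first costs one multiplication):

5^1 = 5
5^2 = (5^1)^2 = 5^2 = 25
5^4 = (5^2)^2 = 25^2 = 625
5^5 = 5 * 5^4 = 5 * 625 = 3125
5^10 = (5^5)^2 = 3125^2 = 9765625

Result: 9765625
Multiplications needed: 4 (4 lines after 5^1)

5^10 = 9765625. Using exponentiation by squaring, this requires 4 multiplications. The key idea: if the exponent is even, square the half-power; if odd, multiply by the base once.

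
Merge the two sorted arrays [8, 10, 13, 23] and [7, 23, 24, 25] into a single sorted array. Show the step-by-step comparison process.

Merging process:

Compare 8 vs 7: take 7 from right. Merged: [7]
Compare 8 vs 23: take 8 from left. Merged: [7, 8]
Compare 10 vs 23: take 10 from left. Merged: [7, 8, 10]
Compare 13 vs 23: take 13 from left. Merged: [7, 8, 10, 13]
Compare 23 vs 23: take 23 from left. Merged: [7, 8, 10, 13, 23]
Append remaining from right: [23, 24, 25]. Merged: [7, 8, 10, 13, 23, 23, 24, 25]

Final merged array: [7, 8, 10, 13, 23, 23, 24, 25]
Total comparisons: 5

The merged array is [7, 8, 10, 13, 23, 23, 24, 25], requiring 5 comparisons. The merge step runs in O(n) time where n is the total number of elements.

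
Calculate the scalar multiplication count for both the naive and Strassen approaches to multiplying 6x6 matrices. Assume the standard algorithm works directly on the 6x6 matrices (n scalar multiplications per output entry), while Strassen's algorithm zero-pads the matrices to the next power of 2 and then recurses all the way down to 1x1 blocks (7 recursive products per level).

Matrix multiplication for 6x6 matrices:

Strassen's algorithm requires power-of-2 dimensions. Pad 6x6 to 8x8 (next power of 2).

Standard algorithm: 6^3 = 216 multiplications
Strassen's algorithm: 7^(log2(8)) = 7^3 = 343 multiplications
Difference: 216 - 343 = -127 (Strassen uses MORE here due to padding overhead — for small or just-over-power-of-2 n, padding can outweigh the per-level savings)

Standard: 216 multiplications (6^3). Strassen: 343 multiplications (7^3, after padding to 8x8). Strassen reduces 8 recursive multiplications to 7 at each level.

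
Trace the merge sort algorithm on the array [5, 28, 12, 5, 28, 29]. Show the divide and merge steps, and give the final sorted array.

Merge sort trace:

Split: [5, 28, 12, 5, 28, 29] -> [5, 28, 12] and [5, 28, 29]
  Split: [5, 28, 12] -> [5] and [28, 12]
    Split: [28, 12] -> [28] and [12]
    Merge: [28] + [12] -> [12, 28]
  Merge: [5] + [12, 28] -> [5, 12, 28]
  Split: [5, 28, 29] -> [5] and [28, 29]
    Split: [28, 29] -> [28] and [29]
    Merge: [28] + [29] -> [28, 29]
  Merge: [5] + [28, 29] -> [5, 28, 29]
Merge: [5, 12, 28] + [5, 28, 29] -> [5, 5, 12, 28, 28, 29]

Final sorted array: [5, 5, 12, 28, 28, 29]

The merge sort proceeds by recursively splitting the array and merging sorted halves.
After all merges, the sorted array is [5, 5, 12, 28, 28, 29].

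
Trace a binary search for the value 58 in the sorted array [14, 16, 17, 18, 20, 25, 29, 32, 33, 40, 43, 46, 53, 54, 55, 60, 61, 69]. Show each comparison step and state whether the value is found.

Binary search for 58 in [14, 16, 17, 18, 20, 25, 29, 32, 33, 40, 43, 46, 53, 54, 55, 60, 61, 69]:

lo=0, hi=17, mid=8, arr[mid]=33 -> 33 < 58, search right half
lo=9, hi=17, mid=13, arr[mid]=54 -> 54 < 58, search right half
lo=14, hi=17, mid=15, arr[mid]=60 -> 60 > 58, search left half
lo=14, hi=14, mid=14, arr[mid]=55 -> 55 < 58, search right half
lo=15 > hi=14, target 58 not found

Binary search determines that 58 is not in the array after 4 comparisons. The search space was exhausted without finding the target.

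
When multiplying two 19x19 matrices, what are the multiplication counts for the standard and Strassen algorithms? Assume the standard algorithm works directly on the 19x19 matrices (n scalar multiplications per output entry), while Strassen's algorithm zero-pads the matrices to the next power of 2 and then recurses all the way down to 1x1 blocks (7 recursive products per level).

Matrix multiplication for 19x19 matrices:

Strassen's algorithm requires power-of-2 dimensions. Pad 19x19 to 32x32 (next power of 2).

Standard algorithm: 19^3 = 6859 multiplications
Strassen's algorithm: 7^(log2(32)) = 7^5 = 16807 multiplications
Difference: 6859 - 16807 = -9948 (Strassen uses MORE here due to padding overhead — for small or just-over-power-of-2 n, padding can outweigh the per-level savings)

Standard: 6859 multiplications (19^3). Strassen: 16807 multiplications (7^5, after padding to 32x32). Strassen reduces 8 recursive multiplications to 7 at each level.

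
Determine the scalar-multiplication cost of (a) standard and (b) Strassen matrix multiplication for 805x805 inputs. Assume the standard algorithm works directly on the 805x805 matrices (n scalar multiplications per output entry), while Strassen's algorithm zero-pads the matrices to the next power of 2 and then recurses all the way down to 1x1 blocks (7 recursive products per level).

Matrix multiplication for 805x805 matrices:

Strassen's algorithm requires power-of-2 dimensions. Pad 805x805 to 1024x1024 (next power of 2).

Standard algorithm: 805^3 = 521660125 multiplications
Strassen's algorithm: 7^(log2(1024)) = 7^10 = 282475249 multiplications
Savings: 521660125 - 282475249 = 239184876 multiplications

Standard: 521660125 multiplications (805^3). Strassen: 282475249 multiplications (7^10, after padding to 1024x1024). Strassen reduces 8 recursive multiplications to 7 at each level.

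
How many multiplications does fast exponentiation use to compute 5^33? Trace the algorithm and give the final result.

Computing 5^33 by squaring (build up from 5^1; each line after the first costs one multiplication):

5^1 = 5
5^2 = (5^1)^2 = 5^2 = 25
5^4 = (5^2)^2 = 25^2 = 625
5^8 = (5^4)^2 = 625^2 = 390625
5^16 = (5^8)^2 = 390625^2 = 152587890625
5^32 = (5^16)^2 = 152587890625^2 = 23283064365386962890625
5^33 = 5 * 5^32 = 5 * 23283064365386962890625 = 116415321826934814453125

Result: 116415321826934814453125
Multiplications needed: 6 (6 lines after 5^1)

5^33 = 116415321826934814453125. Using exponentiation by squaring, this requires 6 multiplications. The key idea: if the exponent is even, square the half-power; if odd, multiply by the base once.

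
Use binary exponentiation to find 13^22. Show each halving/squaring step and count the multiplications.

Computing 13^22 by squaring (build up from 13^1; each line after the first costs one multiplication):

13^1 = 13
13^2 = (13^1)^2 = 13^2 = 169
13^4 = (13^2)^2 = 169^2 = 28561
13^5 = 13 * 13^4 = 13 * 28561 = 371293
13^10 = (13^5)^2 = 371293^2 = 137858491849
13^11 = 13 * 13^10 = 13 * 137858491849 = 1792160394037
13^22 = (13^11)^2 = 1792160394037^2 = 3211838877954855105157369

Result: 3211838877954855105157369
Multiplications needed: 6 (6 lines after 13^1)

13^22 = 3211838877954855105157369. Using exponentiation by squaring, this requires 6 multiplications. The key idea: if the exponent is even, square the half-power; if odd, multiply by the base once.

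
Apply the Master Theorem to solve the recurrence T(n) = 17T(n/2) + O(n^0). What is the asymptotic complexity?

Master Theorem for T(n) = 17T(n/2) + O(n^0):

a = 17, b = 2, c = 0
log_b(a) = log_2(17) = 4.0875

Case 1: c = 0 < log_2(17) = 4.0875
T(n) = O(n^(log_2 17))

For T(n) = 17T(n/2) + O(n^0): log_2(17) = 4.0875. This is Case 1 of the Master Theorem (c < log_b(a), work dominated by leaves), giving O(n^(log_2 17)).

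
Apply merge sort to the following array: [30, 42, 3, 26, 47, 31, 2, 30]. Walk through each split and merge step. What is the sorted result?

Merge sort trace:

Split: [30, 42, 3, 26, 47, 31, 2, 30] -> [30, 42, 3, 26] and [47, 31, 2, 30]
  Split: [30, 42, 3, 26] -> [30, 42] and [3, 26]
    Split: [30, 42] -> [30] and [42]
    Merge: [30] + [42] -> [30, 42]
    Split: [3, 26] -> [3] and [26]
    Merge: [3] + [26] -> [3, 26]
  Merge: [30, 42] + [3, 26] -> [3, 26, 30, 42]
  Split: [47, 31, 2, 30] -> [47, 31] and [2, 30]
    Split: [47, 31] -> [47] and [31]
    Merge: [47] + [31] -> [31, 47]
    Split: [2, 30] -> [2] and [30]
    Merge: [2] + [30] -> [2, 30]
  Merge: [31, 47] + [2, 30] -> [2, 30, 31, 47]
Merge: [3, 26, 30, 42] + [2, 30, 31, 47] -> [2, 3, 26, 30, 30, 31, 42, 47]

Final sorted array: [2, 3, 26, 30, 30, 31, 42, 47]

The merge sort proceeds by recursively splitting the array and merging sorted halves.
After all merges, the sorted array is [2, 3, 26, 30, 30, 31, 42, 47].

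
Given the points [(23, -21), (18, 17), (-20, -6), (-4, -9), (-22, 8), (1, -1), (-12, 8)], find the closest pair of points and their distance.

Computing all pairwise distances among 7 points:

d((23, -21), (18, 17)) = 38.3275
d((23, -21), (-20, -6)) = 45.5412
d((23, -21), (-4, -9)) = 29.5466
d((23, -21), (-22, 8)) = 53.535
d((23, -21), (1, -1)) = 29.7321
d((23, -21), (-12, 8)) = 45.4533
d((18, 17), (-20, -6)) = 44.4185
d((18, 17), (-4, -9)) = 34.0588
d((18, 17), (-22, 8)) = 41.0
d((18, 17), (1, -1)) = 24.7588
d((18, 17), (-12, 8)) = 31.3209
d((-20, -6), (-4, -9)) = 16.2788
d((-20, -6), (-22, 8)) = 14.1421
d((-20, -6), (1, -1)) = 21.587
d((-20, -6), (-12, 8)) = 16.1245
d((-4, -9), (-22, 8)) = 24.7588
d((-4, -9), (1, -1)) = 9.434 <-- minimum
d((-4, -9), (-12, 8)) = 18.7883
d((-22, 8), (1, -1)) = 24.6982
d((-22, 8), (-12, 8)) = 10.0
d((1, -1), (-12, 8)) = 15.8114

Closest pair: (-4, -9) and (1, -1) with distance 9.434

The closest pair is (-4, -9) and (1, -1) with Euclidean distance 9.434. For 7 points, brute-force pairwise comparison is shown above. For large n, the divide-and-conquer algorithm (sort by x, recurse on halves, check the dividing strip) achieves O(n log n).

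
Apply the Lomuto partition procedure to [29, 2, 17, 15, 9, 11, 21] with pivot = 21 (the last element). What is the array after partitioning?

Lomuto partition with pivot = 21:

Initial array: [29, 2, 17, 15, 9, 11, 21]

arr[0]=29 > 21: no swap
arr[1]=2 <= 21: swap with position 0, array becomes [2, 29, 17, 15, 9, 11, 21]
arr[2]=17 <= 21: swap with position 1, array becomes [2, 17, 29, 15, 9, 11, 21]
arr[3]=15 <= 21: swap with position 2, array becomes [2, 17, 15, 29, 9, 11, 21]
arr[4]=9 <= 21: swap with position 3, array becomes [2, 17, 15, 9, 29, 11, 21]
arr[5]=11 <= 21: swap with position 4, array becomes [2, 17, 15, 9, 11, 29, 21]

Place pivot at position 5: [2, 17, 15, 9, 11, 21, 29]
Pivot position: 5

After partitioning with pivot 21, the array becomes [2, 17, 15, 9, 11, 21, 29]. The pivot is placed at index 5. All elements to the left of the pivot are <= 21, and all elements to the right are > 21.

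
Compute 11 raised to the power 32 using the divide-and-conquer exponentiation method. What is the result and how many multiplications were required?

Computing 11^32 by squaring (build up from 11^1; each line after the first costs one multiplication):

11^1 = 11
11^2 = (11^1)^2 = 11^2 = 121
11^4 = (11^2)^2 = 121^2 = 14641
11^8 = (11^4)^2 = 14641^2 = 214358881
11^16 = (11^8)^2 = 214358881^2 = 45949729863572161
11^32 = (11^16)^2 = 45949729863572161^2 = 2111377674535255285545615254209921

Result: 2111377674535255285545615254209921
Multiplications needed: 5 (5 lines after 11^1)

11^32 = 2111377674535255285545615254209921. Using exponentiation by squaring, this requires 5 multiplications. The key idea: if the exponent is even, square the half-power; if odd, multiply by the base once.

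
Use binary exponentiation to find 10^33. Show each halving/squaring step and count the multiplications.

Computing 10^33 by squaring (build up from 10^1; each line after the first costs one multiplication):

10^1 = 10
10^2 = (10^1)^2 = 10^2 = 100
10^4 = (10^2)^2 = 100^2 = 10000
10^8 = (10^4)^2 = 10000^2 = 100000000
10^16 = (10^8)^2 = 100000000^2 = 10000000000000000
10^32 = (10^16)^2 = 10000000000000000^2 = 100000000000000000000000000000000
10^33 = 10 * 10^32 = 10 * 100000000000000000000000000000000 = 1000000000000000000000000000000000

Result: 1000000000000000000000000000000000
Multiplications needed: 6 (6 lines after 10^1)

10^33 = 1000000000000000000000000000000000. Using exponentiation by squaring, this requires 6 multiplications. The key idea: if the exponent is even, square the half-power; if odd, multiply by the base once.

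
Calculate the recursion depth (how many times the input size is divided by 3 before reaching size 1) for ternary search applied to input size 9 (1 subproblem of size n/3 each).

For divide and conquer with division factor 3:

Problem sizes at each level:
Level 0: 9
Level 1: 3
Level 2: 1

The root is level 0 and the size-1 base case is level 2 (the tree spans levels 0 through 2, i.e. 3 levels counting the root), so the depth is the number of divisions: log_3(9) = 2

The recursion tree depth is log_3(9) = 2. At each level, the problem size is divided by 3, so it takes 2 divisions to reduce to a base case of size 1. The algorithm makes 1 recursive call at each level.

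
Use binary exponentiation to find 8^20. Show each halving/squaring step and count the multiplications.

Computing 8^20 by squaring (build up from 8^1; each line after the first costs one multiplication):

8^1 = 8
8^2 = (8^1)^2 = 8^2 = 64
8^4 = (8^2)^2 = 64^2 = 4096
8^5 = 8 * 8^4 = 8 * 4096 = 32768
8^10 = (8^5)^2 = 32768^2 = 1073741824
8^20 = (8^10)^2 = 1073741824^2 = 1152921504606846976

Result: 1152921504606846976
Multiplications needed: 5 (5 lines after 8^1)

8^20 = 1152921504606846976. Using exponentiation by squaring, this requires 5 multiplications. The key idea: if the exponent is even, square the half-power; if odd, multiply by the base once.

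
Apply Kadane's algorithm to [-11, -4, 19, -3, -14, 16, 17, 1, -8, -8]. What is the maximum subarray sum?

Using Kadane's algorithm on [-11, -4, 19, -3, -14, 16, 17, 1, -8, -8]:

Scanning through the array:
Position 1 (value -4): max_ending_here = -4, max_so_far = -4
Position 2 (value 19): max_ending_here = 19, max_so_far = 19
Position 3 (value -3): max_ending_here = 16, max_so_far = 19
Position 4 (value -14): max_ending_here = 2, max_so_far = 19
Position 5 (value 16): max_ending_here = 18, max_so_far = 19
Position 6 (value 17): max_ending_here = 35, max_so_far = 35
Position 7 (value 1): max_ending_here = 36, max_so_far = 36
Position 8 (value -8): max_ending_here = 28, max_so_far = 36
Position 9 (value -8): max_ending_here = 20, max_so_far = 36

Maximum subarray: [19, -3, -14, 16, 17, 1]
Maximum sum: 36

The maximum subarray is [19, -3, -14, 16, 17, 1] with sum 36. This subarray runs from index 2 to index 7.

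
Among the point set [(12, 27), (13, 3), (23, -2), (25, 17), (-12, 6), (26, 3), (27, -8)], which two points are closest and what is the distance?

Computing all pairwise distances among 7 points:

d((12, 27), (13, 3)) = 24.0208
d((12, 27), (23, -2)) = 31.0161
d((12, 27), (25, 17)) = 16.4012
d((12, 27), (-12, 6)) = 31.8904
d((12, 27), (26, 3)) = 27.7849
d((12, 27), (27, -8)) = 38.0789
d((13, 3), (23, -2)) = 11.1803
d((13, 3), (25, 17)) = 18.4391
d((13, 3), (-12, 6)) = 25.1794
d((13, 3), (26, 3)) = 13.0
d((13, 3), (27, -8)) = 17.8045
d((23, -2), (25, 17)) = 19.105
d((23, -2), (-12, 6)) = 35.9026
d((23, -2), (26, 3)) = 5.831 <-- minimum
d((23, -2), (27, -8)) = 7.2111
d((25, 17), (-12, 6)) = 38.6005
d((25, 17), (26, 3)) = 14.0357
d((25, 17), (27, -8)) = 25.0799
d((-12, 6), (26, 3)) = 38.1182
d((-12, 6), (27, -8)) = 41.4367
d((26, 3), (27, -8)) = 11.0454

Closest pair: (23, -2) and (26, 3) with distance 5.831

The closest pair is (23, -2) and (26, 3) with Euclidean distance 5.831. For 7 points, brute-force pairwise comparison is shown above. For large n, the divide-and-conquer algorithm (sort by x, recurse on halves, check the dividing strip) achieves O(n log n).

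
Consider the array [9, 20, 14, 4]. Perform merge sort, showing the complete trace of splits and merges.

Merge sort trace:

Split: [9, 20, 14, 4] -> [9, 20] and [14, 4]
  Split: [9, 20] -> [9] and [20]
  Merge: [9] + [20] -> [9, 20]
  Split: [14, 4] -> [14] and [4]
  Merge: [14] + [4] -> [4, 14]
Merge: [9, 20] + [4, 14] -> [4, 9, 14, 20]

Final sorted array: [4, 9, 14, 20]

The merge sort proceeds by recursively splitting the array and merging sorted halves.
After all merges, the sorted array is [4, 9, 14, 20].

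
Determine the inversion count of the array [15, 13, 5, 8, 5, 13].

Finding inversions in [15, 13, 5, 8, 5, 13]:

(0, 1): arr[0]=15 > arr[1]=13
(0, 2): arr[0]=15 > arr[2]=5
(0, 3): arr[0]=15 > arr[3]=8
(0, 4): arr[0]=15 > arr[4]=5
(0, 5): arr[0]=15 > arr[5]=13
(1, 2): arr[1]=13 > arr[2]=5
(1, 3): arr[1]=13 > arr[3]=8
(1, 4): arr[1]=13 > arr[4]=5
(3, 4): arr[3]=8 > arr[4]=5

Total inversions: 9

The array has 9 inversion(s): (0,1), (0,2), (0,3), (0,4), (0,5), (1,2), (1,3), (1,4), (3,4). Each pair (i,j) satisfies i < j and arr[i] > arr[j].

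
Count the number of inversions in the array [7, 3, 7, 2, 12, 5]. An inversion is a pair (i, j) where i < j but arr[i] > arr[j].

Finding inversions in [7, 3, 7, 2, 12, 5]:

(0, 1): arr[0]=7 > arr[1]=3
(0, 3): arr[0]=7 > arr[3]=2
(0, 5): arr[0]=7 > arr[5]=5
(1, 3): arr[1]=3 > arr[3]=2
(2, 3): arr[2]=7 > arr[3]=2
(2, 5): arr[2]=7 > arr[5]=5
(4, 5): arr[4]=12 > arr[5]=5

Total inversions: 7

The array has 7 inversion(s): (0,1), (0,3), (0,5), (1,3), (2,3), (2,5), (4,5). Each pair (i,j) satisfies i < j and arr[i] > arr[j].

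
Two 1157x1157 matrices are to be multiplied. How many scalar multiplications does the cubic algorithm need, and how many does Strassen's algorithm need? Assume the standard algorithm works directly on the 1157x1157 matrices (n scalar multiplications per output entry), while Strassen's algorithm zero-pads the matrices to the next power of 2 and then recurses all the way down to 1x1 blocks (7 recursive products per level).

Matrix multiplication for 1157x1157 matrices:

Strassen's algorithm requires power-of-2 dimensions. Pad 1157x1157 to 2048x2048 (next power of 2).

Standard algorithm: 1157^3 = 1548816893 multiplications
Strassen's algorithm: 7^(log2(2048)) = 7^11 = 1977326743 multiplications
Difference: 1548816893 - 1977326743 = -428509850 (Strassen uses MORE here due to padding overhead — for small or just-over-power-of-2 n, padding can outweigh the per-level savings)

Standard: 1548816893 multiplications (1157^3). Strassen: 1977326743 multiplications (7^11, after padding to 2048x2048). Strassen reduces 8 recursive multiplications to 7 at each level.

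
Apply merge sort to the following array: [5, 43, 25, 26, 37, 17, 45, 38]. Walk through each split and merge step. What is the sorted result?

Merge sort trace:

Split: [5, 43, 25, 26, 37, 17, 45, 38] -> [5, 43, 25, 26] and [37, 17, 45, 38]
  Split: [5, 43, 25, 26] -> [5, 43] and [25, 26]
    Split: [5, 43] -> [5] and [43]
    Merge: [5] + [43] -> [5, 43]
    Split: [25, 26] -> [25] and [26]
    Merge: [25] + [26] -> [25, 26]
  Merge: [5, 43] + [25, 26] -> [5, 25, 26, 43]
  Split: [37, 17, 45, 38] -> [37, 17] and [45, 38]
    Split: [37, 17] -> [37] and [17]
    Merge: [37] + [17] -> [17, 37]
    Split: [45, 38] -> [45] and [38]
    Merge: [45] + [38] -> [38, 45]
  Merge: [17, 37] + [38, 45] -> [17, 37, 38, 45]
Merge: [5, 25, 26, 43] + [17, 37, 38, 45] -> [5, 17, 25, 26, 37, 38, 43, 45]

Final sorted array: [5, 17, 25, 26, 37, 38, 43, 45]

The merge sort proceeds by recursively splitting the array and merging sorted halves.
After all merges, the sorted array is [5, 17, 25, 26, 37, 38, 43, 45].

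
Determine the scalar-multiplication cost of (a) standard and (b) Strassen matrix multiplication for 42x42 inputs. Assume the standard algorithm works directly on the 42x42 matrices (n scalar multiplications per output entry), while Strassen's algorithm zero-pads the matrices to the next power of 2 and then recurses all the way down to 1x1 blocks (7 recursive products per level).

Matrix multiplication for 42x42 matrices:

Strassen's algorithm requires power-of-2 dimensions. Pad 42x42 to 64x64 (next power of 2).

Standard algorithm: 42^3 = 74088 multiplications
Strassen's algorithm: 7^(log2(64)) = 7^6 = 117649 multiplications
Difference: 74088 - 117649 = -43561 (Strassen uses MORE here due to padding overhead — for small or just-over-power-of-2 n, padding can outweigh the per-level savings)

Standard: 74088 multiplications (42^3). Strassen: 117649 multiplications (7^6, after padding to 64x64). Strassen reduces 8 recursive multiplications to 7 at each level.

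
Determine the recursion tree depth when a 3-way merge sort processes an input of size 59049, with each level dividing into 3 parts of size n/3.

For divide and conquer with division factor 3:

Problem sizes at each level:
Level 0: 59049
Level 1: 19683
Level 2: 6561
Level 3: 2187
Level 4: 729
Level 5: 243
Level 6: 81
Level 7: 27
Level 8: 9
Level 9: 3
Level 10: 1

The root is level 0 and the size-1 base case is level 10 (the tree spans levels 0 through 10, i.e. 11 levels counting the root), so the depth is the number of divisions: log_3(59049) = 10

The recursion tree depth is log_3(59049) = 10. At each level, the problem size is divided by 3, so it takes 10 divisions to reduce to a base case of size 1. The algorithm makes 3 recursive calls at each level.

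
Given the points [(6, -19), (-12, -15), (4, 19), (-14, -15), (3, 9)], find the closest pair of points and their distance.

Computing all pairwise distances among 5 points:

d((6, -19), (-12, -15)) = 18.4391
d((6, -19), (4, 19)) = 38.0526
d((6, -19), (-14, -15)) = 20.3961
d((6, -19), (3, 9)) = 28.1603
d((-12, -15), (4, 19)) = 37.5766
d((-12, -15), (-14, -15)) = 2.0 <-- minimum
d((-12, -15), (3, 9)) = 28.3019
d((4, 19), (-14, -15)) = 38.4708
d((4, 19), (3, 9)) = 10.0499
d((-14, -15), (3, 9)) = 29.4109

Closest pair: (-12, -15) and (-14, -15) with distance 2.0

The closest pair is (-12, -15) and (-14, -15) with Euclidean distance 2.0. For 5 points, brute-force pairwise comparison is shown above. For large n, the divide-and-conquer algorithm (sort by x, recurse on halves, check the dividing strip) achieves O(n log n).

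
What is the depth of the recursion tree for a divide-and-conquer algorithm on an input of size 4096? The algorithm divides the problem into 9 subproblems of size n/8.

For divide and conquer with division factor 8:

Problem sizes at each level:
Level 0: 4096
Level 1: 512
Level 2: 64
Level 3: 8
Level 4: 1

The root is level 0 and the size-1 base case is level 4 (the tree spans levels 0 through 4, i.e. 5 levels counting the root), so the depth is the number of divisions: log_8(4096) = 4

The recursion tree depth is log_8(4096) = 4. At each level, the problem size is divided by 8, so it takes 4 divisions to reduce to a base case of size 1. The algorithm makes 9 recursive calls at each level.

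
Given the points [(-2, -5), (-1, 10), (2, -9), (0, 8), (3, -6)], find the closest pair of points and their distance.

Computing all pairwise distances among 5 points:

d((-2, -5), (-1, 10)) = 15.0333
d((-2, -5), (2, -9)) = 5.6569
d((-2, -5), (0, 8)) = 13.1529
d((-2, -5), (3, -6)) = 5.099
d((-1, 10), (2, -9)) = 19.2354
d((-1, 10), (0, 8)) = 2.2361 <-- minimum
d((-1, 10), (3, -6)) = 16.4924
d((2, -9), (0, 8)) = 17.1172
d((2, -9), (3, -6)) = 3.1623
d((0, 8), (3, -6)) = 14.3178

Closest pair: (-1, 10) and (0, 8) with distance 2.2361

The closest pair is (-1, 10) and (0, 8) with Euclidean distance 2.2361. For 5 points, brute-force pairwise comparison is shown above. For large n, the divide-and-conquer algorithm (sort by x, recurse on halves, check the dividing strip) achieves O(n log n).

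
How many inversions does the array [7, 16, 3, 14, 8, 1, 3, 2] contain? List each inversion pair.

Finding inversions in [7, 16, 3, 14, 8, 1, 3, 2]:

(0, 2): arr[0]=7 > arr[2]=3
(0, 5): arr[0]=7 > arr[5]=1
(0, 6): arr[0]=7 > arr[6]=3
(0, 7): arr[0]=7 > arr[7]=2
(1, 2): arr[1]=16 > arr[2]=3
(1, 3): arr[1]=16 > arr[3]=14
(1, 4): arr[1]=16 > arr[4]=8
(1, 5): arr[1]=16 > arr[5]=1
(1, 6): arr[1]=16 > arr[6]=3
(1, 7): arr[1]=16 > arr[7]=2
(2, 5): arr[2]=3 > arr[5]=1
(2, 7): arr[2]=3 > arr[7]=2
(3, 4): arr[3]=14 > arr[4]=8
(3, 5): arr[3]=14 > arr[5]=1
(3, 6): arr[3]=14 > arr[6]=3
(3, 7): arr[3]=14 > arr[7]=2
(4, 5): arr[4]=8 > arr[5]=1
(4, 6): arr[4]=8 > arr[6]=3
(4, 7): arr[4]=8 > arr[7]=2
(6, 7): arr[6]=3 > arr[7]=2

Total inversions: 20

The array has 20 inversion(s): (0,2), (0,5), (0,6), (0,7), (1,2), (1,3), (1,4), (1,5), (1,6), (1,7), (2,5), (2,7), (3,4), (3,5), (3,6), (3,7), (4,5), (4,6), (4,7), (6,7). Each pair (i,j) satisfies i < j and arr[i] > arr[j].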